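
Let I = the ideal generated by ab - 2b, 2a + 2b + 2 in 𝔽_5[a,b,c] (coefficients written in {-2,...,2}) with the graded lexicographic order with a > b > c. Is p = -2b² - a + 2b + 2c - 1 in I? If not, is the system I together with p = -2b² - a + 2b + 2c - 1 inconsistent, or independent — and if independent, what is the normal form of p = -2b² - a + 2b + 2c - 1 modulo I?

First compute the reduced Gröbner basis of I by Buchberger's algorithm.
f_1 = ab - 2b, LT = ab.
f_2 = 2a + 2b + 2, LT = a.

S(f_1,f_2): lcm = ab. S = -b² + 2b.
  leading term b²: no divisor's leading term divides it; move -b² to the remainder.
  leading term b: no divisor's leading term divides it; move 2b to the remainder.
  remainder -b² + 2b ≠ 0; add h_3 = -b² + 2b to the basis.

The other S-polynomials (S(f_1,h_3), S(f_2,h_3)) all reduce to 0 modulo the current basis, so we have a Gröbner basis.
Inter-reduce: drop elements whose leading term is divisible by another's, tail-reduce, and make monic.
Reduced Gröbner basis: {b² - 2b, a + b + 1}.
Label its elements g_1 = b² - 2b, g_2 = a + b + 1.

Reduce p = -2b² - a + 2b + 2c - 1 modulo G:
  leading term b²: subtract (-2)·g_1 from -2b² - a + 2b + 2c - 1 → -a - 2b + 2c - 1
  leading term a: subtract (-1)·g_2 from -a - 2b + 2c - 1 → -b + 2c
  leading term b: no divisor's leading term divides it; move -b to the remainder.
  leading term c: no divisor's leading term divides it; move 2c to the remainder.
  normal form = -b + 2c.
The normal form is nonzero, so p ∉ I. Since p minus its normal form lies in I, I + (p) = I + (r) where r = -b + 2c; decide whether this ideal is the whole ring.
Run Buchberger on G together with r (pairs among the g_i already reduce to 0 since G is a Gröbner basis):
g_1 = b² - 2b, LT = b².
g_2 = a + b + 1, LT = a.
r = -b + 2c, LT = b.

S(g_1,r): lcm = b². S = 2bc - 2b.
  leading term bc: subtract (-2c)·r from 2bc - 2b → -c² - 2b
  leading term c²: no divisor's leading term divides it; move -c² to the remainder.
  leading term b: subtract (2)·r from -2b → c
  leading term c: no divisor's leading term divides it; move c to the remainder.
  remainder -c² + c ≠ 0; add m_4 = -c² + c to the basis.

The other S-polynomials (S(g_1,g_2), S(g_2,r), S(g_1,m_4), S(g_2,m_4), S(r,m_4)) all reduce to 0 modulo the current basis, so we have a Gröbner basis.
Inter-reduce: drop elements whose leading term is divisible by another's, tail-reduce, and make monic.
Reduced Gröbner basis: {c² - c, a + 2c + 1, b - 2c}.
The reduced Gröbner basis of I + (p) is {c² - c, a + 2c + 1, b - 2c} ≠ {1}, a proper ideal, so the enlarged system stays consistent: p is independent of I, with normal form -b + 2c.

The remainder on division by a Gröbner basis is unique — it is the normal form.

-2b² - a + 2b + 2c - 1 is independent of I; its normal form modulo I is -b + 2c.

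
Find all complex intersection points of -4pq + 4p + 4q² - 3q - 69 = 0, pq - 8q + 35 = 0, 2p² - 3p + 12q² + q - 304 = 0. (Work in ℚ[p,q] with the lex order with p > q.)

Compute a lex Gröbner basis by Buchberger's algorithm.
f_1 = -4pq + 4p + 4q² - 3q - 69, LT = pq.
f_2 = pq - 8q + 35, LT = pq.
f_3 = 2p² - 3p + 12q² + q - 304, LT = p².

S(f_1,f_2): lcm = pq. S = -p - q² + 35/4q - 71/4.
  leading term p: no divisor's leading term divides it; move -p to the remainder.
  leading term q²: no divisor's leading term divides it; move -q² to the remainder.
  leading term q: no divisor's leading term divides it; move 35/4q to the remainder.
  leading term 1: no divisor's leading term divides it; move -71/4 to the remainder.
  remainder -p - q² + 35/4q - 71/4 ≠ 0; add h_4 = -p - q² + 35/4q - 71/4 to the basis.

S(f_1,f_3): lcm = p²q. S = -p² - pq² + 9/4pq + 69/4p - 6q³ - ½q² + 152q.
  leading term p²: subtract (-½)·f_3 from -p² - pq² + 9/4pq + 69/4p - 6q³ - ½q² + 152q → -pq² + 9/4pq + 63/4p - 6q³ + 11/2q² + 305/2q - 152
  leading term pq²: subtract (¼q)·f_1 from -pq² + 9/4pq + 63/4p - 6q³ + 11/2q² + 305/2q - 152 → 5/4pq + 63/4p - 7q³ + 25/4q² + 679/4q - 152
  leading term pq: subtract (-5/16)·f_1 from 5/4pq + 63/4p - 7q³ + 25/4q² + 679/4q - 152 → 17p - 7q³ + 15/2q² + 2701/16q - 2777/16
  leading term p: subtract (-17)·h_4 from 17p - 7q³ + 15/2q² + 2701/16q - 2777/16 → -7q³ - 19/2q² + 5081/16q - 7605/16
  leading term q³: no divisor's leading term divides it; move -7q³ to the remainder.
  leading term q²: no divisor's leading term divides it; move -19/2q² to the remainder.
  leading term q: no divisor's leading term divides it; move 5081/16q to the remainder.
  leading term 1: no divisor's leading term divides it; move -7605/16 to the remainder.
  remainder -7q³ - 19/2q² + 5081/16q - 7605/16 ≠ 0; add h_5 = -7q³ - 19/2q² + 5081/16q - 7605/16 to the basis.

S(f_2,f_3): lcm = p²q. S = -13/2pq + 35p - 6q³ - ½q² + 152q.
  leading term pq: subtract (13/8)·f_1 from -13/2pq + 35p - 6q³ - ½q² + 152q → 57/2p - 6q³ - 7q² + 1255/8q + 897/8
  leading term p: subtract (-57/2)·h_4 from 57/2p - 6q³ - 7q² + 1255/8q + 897/8 → -6q³ - 71/2q² + 1625/4q - 1575/4
  leading term q³: subtract (6/7)·h_5 from -6q³ - 71/2q² + 1625/4q - 1575/4 → -383/14q² + 7507/56q + 765/56
  leading term q²: no divisor's leading term divides it; move -383/14q² to the remainder.
  leading term q: no divisor's leading term divides it; move 7507/56q to the remainder.
  leading term 1: no divisor's leading term divides it; move 765/56 to the remainder.
  remainder -383/14q² + 7507/56q + 765/56 ≠ 0; add h_6 = -383/14q² + 7507/56q + 765/56 to the basis.

S(f_1,h_4): lcm = pq. S = -p - q³ + 31/4q² - 17q + 69/4.
  leading term p: subtract (1)·h_4 from -p - q³ + 31/4q² - 17q + 69/4 → -q³ + 35/4q² - 103/4q + 35
  leading term q³: subtract (1/7)·h_5 from -q³ + 35/4q² - 103/4q + 35 → 283/28q² - 7965/112q + 11525/112
  leading term q²: subtract (-283/766)·h_6 from 283/28q² - 7965/112q + 11525/112 → -66151/3064q + 330755/3064
  leading term q: no divisor's leading term divides it; move -66151/3064q to the remainder.
  leading term 1: no divisor's leading term divides it; move 330755/3064 to the remainder.
  remainder -66151/3064q + 330755/3064 ≠ 0; add h_7 = -66151/3064q + 330755/3064 to the basis.

The other S-polynomials (S(f_2,h_4), S(f_3,h_4), S(f_1,h_5), S(f_2,h_5), S(f_3,h_5), S(h_4,h_5), S(f_1,h_6), S(f_2,h_6), S(f_3,h_6), S(h_4,h_6), S(h_5,h_6), S(f_1,h_7), S(f_2,h_7), S(f_3,h_7), S(h_4,h_7), S(h_5,h_7), S(h_6,h_7)) all reduce to 0 modulo the current basis, so we have a Gröbner basis.
Inter-reduce: drop elements whose leading term is divisible by another's, tail-reduce, and make monic.
Reduced Gröbner basis: {p - 1, q - 5}.

From the last basis element, q - 5 = 0, so q takes values in {5}. Each choice, substituted upward through the basis, yields the corresponding point(s) of the solution set.
  q = 5: the earlier basis element becomes p - 1 = 0, giving p = 1 — point (1, 5).
Each listed point satisfies every original equation (direct substitution).

{(1, 5)}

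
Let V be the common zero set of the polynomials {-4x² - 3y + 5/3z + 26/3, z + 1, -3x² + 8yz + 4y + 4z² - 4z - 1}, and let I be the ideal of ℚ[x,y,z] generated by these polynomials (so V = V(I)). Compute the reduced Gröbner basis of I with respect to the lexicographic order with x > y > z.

f_1 = -4x² - 3y + 5/3z + 26/3, LT = x².
f_2 = z + 1, LT = z.
f_3 = -3x² + 8yz + 4y + 4z² - 4z - 1, LT = x².

S(f_1,f_3): lcm = x². S = 8/3yz + 25/12y + 4/3z² - 7/4z - 5/2.
  reduce S modulo (f_1, f_2, f_3):
  remainder -7/12y + 7/12 ≠ 0; add g_4 = -7/12y + 7/12 to the basis.

The other S-polynomials (S(f_1,f_2), S(f_2,f_3), S(f_1,g_4), S(f_2,g_4), S(f_3,g_4)) all reduce to 0 modulo the current basis, so we have a Gröbner basis.
Inter-reduce: drop elements whose leading term is divisible by another's, tail-reduce, and make monic.

G = {x² - 1, y - 1, z + 1}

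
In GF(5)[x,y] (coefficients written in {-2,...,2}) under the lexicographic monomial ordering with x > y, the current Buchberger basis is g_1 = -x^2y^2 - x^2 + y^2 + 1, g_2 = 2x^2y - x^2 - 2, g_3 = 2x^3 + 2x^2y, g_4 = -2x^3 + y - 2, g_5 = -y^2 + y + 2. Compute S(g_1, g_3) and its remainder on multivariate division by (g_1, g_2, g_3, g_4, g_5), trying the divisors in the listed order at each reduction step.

lcm(LM(g_1), LM(g_3)) = x^3y^2.
S = (lcm/LT(g_1))·g_1 − (lcm/LT(g_3))·g_3 = x^3 - x^2y^3 - xy^2 - x.
Reduce S modulo (g_1, g_2, g_3, g_4, g_5) in that order:
  leading term x^3: subtract (-2)·g_3 from x^3 - x^2y^3 - xy^2 - x → -x^2y^3 - x^2y - xy^2 - x
  leading term x^2y^3: subtract (y)·g_1 from -x^2y^3 - x^2y - xy^2 - x → -xy^2 - x - y^3 - y
  leading term xy^2: subtract (x)·g_5 from -xy^2 - x - y^3 - y → -xy + 2x - y^3 - y
  leading term xy: no divisor's leading term divides it; move -xy to the remainder.
  leading term x: no divisor's leading term divides it; move 2x to the remainder.
  leading term y^3: subtract (y)·g_5 from -y^3 - y → -y^2 + 2y
  leading term y^2: subtract (1)·g_5 from -y^2 + 2y → y - 2
  leading term y: no divisor's leading term divides it; move y to the remainder.
  leading term 1: no divisor's leading term divides it; move -2 to the remainder.
The remainder -xy + 2x + y - 2 is nonzero, so it would be added as the next basis element.

S(g_1, g_3) = x^3 - x^2y^3 - xy^2 - x; remainder on division = -xy + 2x + y - 2.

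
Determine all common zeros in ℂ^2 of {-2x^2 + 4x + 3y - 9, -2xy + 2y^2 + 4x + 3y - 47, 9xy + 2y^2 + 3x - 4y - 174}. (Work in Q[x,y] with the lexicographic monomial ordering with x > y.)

{(3, 5)}

Compute a lex Gröbner basis by Buchberger's algorithm.
f_1 = -2x^2 + 4x + 3y - 9, LT = x^2.
f_2 = -2xy + 4x + 2y^2 + 3y - 47, LT = xy.
f_3 = 9xy + 3x + 2y^2 - 4y - 174, LT = xy.

S(f_1,f_2): lcm = x^2y. S = 2x^2 + xy^2 - 1/2xy - 47/2x - 3/2y^2 + 9/2y.
  leading term x^2: subtract (-1)·f_1 from 2x^2 + xy^2 - 1/2xy - 47/2x - 3/2y^2 + 9/2y → xy^2 - 1/2xy - 39/2x - 3/2y^2 + 15/2y - 9
  leading term xy^2: subtract (-1/2y)·f_2 from xy^2 - 1/2xy - 39/2x - 3/2y^2 + 15/2y - 9 → 3/2xy - 39/2x + y^3 - 16y - 9
  leading term xy: subtract (-3/4)·f_2 from 3/2xy - 39/2x + y^3 - 16y - 9 → -33/2x + y^3 + 3/2y^2 - 55/4y - 177/4
  leading term x: no divisor's leading term divides it; move -33/2x to the remainder.
  leading term y^3: no divisor's leading term divides it; move y^3 to the remainder.
  leading term y^2: no divisor's leading term divides it; move 3/2y^2 to the remainder.
  leading term y: no divisor's leading term divides it; move -55/4y to the remainder.
  leading term 1: no divisor's leading term divides it; move -177/4 to the remainder.
  remainder -33/2x + y^3 + 3/2y^2 - 55/4y - 177/4 ≠ 0; add h_4 = -33/2x + y^3 + 3/2y^2 - 55/4y - 177/4 to the basis.

S(f_1,f_3): lcm = x^2y. S = -1/3x^2 - 2/9xy^2 - 14/9xy + 58/3x - 3/2y^2 + 9/2y.
  leading term x^2: subtract (1/6)·f_1 from -1/3x^2 - 2/9xy^2 - 14/9xy + 58/3x - 3/2y^2 + 9/2y → -2/9xy^2 - 14/9xy + 56/3x - 3/2y^2 + 4y + 3/2
  leading term xy^2: subtract (1/9y)·f_2 from -2/9xy^2 - 14/9xy + 56/3x - 3/2y^2 + 4y + 3/2 → -2xy + 56/3x - 2/9y^3 - 11/6y^2 + 83/9y + 3/2
  leading term xy: subtract (1)·f_2 from -2xy + 56/3x - 2/9y^3 - 11/6y^2 + 83/9y + 3/2 → 44/3x - 2/9y^3 - 23/6y^2 + 56/9y + 97/2
  leading term x: subtract (-8/9)·h_4 from 44/3x - 2/9y^3 - 23/6y^2 + 56/9y + 97/2 → 2/3y^3 - 5/2y^2 - 6y + 55/6
  leading term y^3: no divisor's leading term divides it; move 2/3y^3 to the remainder.
  leading term y^2: no divisor's leading term divides it; move -5/2y^2 to the remainder.
  leading term y: no divisor's leading term divides it; move -6y to the remainder.
  leading term 1: no divisor's leading term divides it; move 55/6 to the remainder.
  remainder 2/3y^3 - 5/2y^2 - 6y + 55/6 ≠ 0; add h_5 = 2/3y^3 - 5/2y^2 - 6y + 55/6 to the basis.

S(f_2,f_3): lcm = xy. S = -7/3x - 11/9y^2 - 19/18y + 257/6.
  leading term x: subtract (14/99)·h_4 from -7/3x - 11/9y^2 - 19/18y + 257/6 → -14/99y^3 - 142/99y^2 + 8/9y + 540/11
  leading term y^3: subtract (-7/33)·h_5 from -14/99y^3 - 142/99y^2 + 8/9y + 540/11 → -389/198y^2 - 38/99y + 10105/198
  leading term y^2: no divisor's leading term divides it; move -389/198y^2 to the remainder.
  leading term y: no divisor's leading term divides it; move -38/99y to the remainder.
  leading term 1: no divisor's leading term divides it; move 10105/198 to the remainder.
  remainder -389/198y^2 - 38/99y + 10105/198 ≠ 0; add h_6 = -389/198y^2 - 38/99y + 10105/198 to the basis.

S(f_1,h_4): lcm = x^2. S = 2/33xy^3 + 1/11xy^2 - 5/6xy - 103/22x - 3/2y + 9/2.
  leading term xy^3: subtract (-1/33y^2)·f_2 from 2/33xy^3 + 1/11xy^2 - 5/6xy - 103/22x - 3/2y + 9/2 → 7/33xy^2 - 5/6xy - 103/22x + 2/33y^4 + 1/11y^3 - 47/33y^2 - 3/2y + 9/2
  leading term xy^2: subtract (-7/66y)·f_2 from 7/33xy^2 - 5/6xy - 103/22x + 2/33y^4 + 1/11y^3 - 47/33y^2 - 3/2y + 9/2 → -9/22xy - 103/22x + 2/33y^4 + 10/33y^3 - 73/66y^2 - 214/33y + 9/2
  leading term xy: subtract (9/44)·f_2 from -9/22xy - 103/22x + 2/33y^4 + 10/33y^3 - 73/66y^2 - 214/33y + 9/2 → -11/2x + 2/33y^4 + 10/33y^3 - 50/33y^2 - 937/132y + 621/44
  leading term x: subtract (1/3)·h_4 from -11/2x + 2/33y^4 + 10/33y^3 - 50/33y^2 - 937/132y + 621/44 → 2/33y^4 - 1/33y^3 - 133/66y^2 - 83/33y + 635/22
  leading term y^4: subtract (1/11y)·h_5 from 2/33y^4 - 1/33y^3 - 133/66y^2 - 83/33y + 635/22 → 13/66y^3 - 97/66y^2 - 221/66y + 635/22
  leading term y^3: subtract (13/44)·h_5 from 13/66y^3 - 97/66y^2 - 221/66y + 635/22 → -193/264y^2 - 52/33y + 6905/264
  leading term y^2: subtract (579/1556)·h_6 from -193/264y^2 - 52/33y + 6905/264 → -12263/8558y + 61315/8558
  leading term y: no divisor's leading term divides it; move -12263/8558y to the remainder.
  leading term 1: no divisor's leading term divides it; move 61315/8558 to the remainder.
  remainder -12263/8558y + 61315/8558 ≠ 0; add h_7 = -12263/8558y + 61315/8558 to the basis.

The other S-polynomials (S(f_2,h_4), S(f_3,h_4), S(f_1,h_5), S(f_2,h_5), S(f_3,h_5), S(h_4,h_5), S(f_1,h_6), S(f_2,h_6), S(f_3,h_6), S(h_4,h_6), S(h_5,h_6), S(f_1,h_7), S(f_2,h_7), S(f_3,h_7), S(h_4,h_7), S(h_5,h_7), S(h_6,h_7)) all reduce to 0 modulo the current basis, so we have a Gröbner basis.
Inter-reduce: drop elements whose leading term is divisible by another's, tail-reduce, and make monic.
Reduced Gröbner basis: {x - 3, y - 5}.

Elimination: the polynomial y - 5 lies in the elimination ideal for y, so y ∈ {5}. For each such y, the remaining basis elements (now univariate) give the rest of the solution.
  y = 5: the earlier basis element becomes x - 3 = 0, giving x = 3 — point (3, 5).
Substituting each solution back into the original system confirms all equations vanish.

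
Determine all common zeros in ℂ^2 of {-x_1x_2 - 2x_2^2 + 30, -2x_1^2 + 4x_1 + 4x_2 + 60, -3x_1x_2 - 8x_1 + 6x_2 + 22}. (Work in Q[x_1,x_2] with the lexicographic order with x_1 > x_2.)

{(-4, -3)}

Compute a lex Gröbner basis by Buchberger's algorithm.
f_1 = -x_1x_2 - 2x_2^2 + 30, LT = x_1x_2.
f_2 = -2x_1^2 + 4x_1 + 4x_2 + 60, LT = x_1^2.
f_3 = -3x_1x_2 - 8x_1 + 6x_2 + 22, LT = x_1x_2.

S(f_1,f_2): lcm = x_1^2x_2. S = 2x_1x_2^2 + 2x_1x_2 - 30x_1 + 2x_2^2 + 30x_2.
  leading term x_1x_2^2: subtract (-2x_2)·f_1 from 2x_1x_2^2 + 2x_1x_2 - 30x_1 + 2x_2^2 + 30x_2 → 2x_1x_2 - 30x_1 - 4x_2^3 + 2x_2^2 + 90x_2
  leading term x_1x_2: subtract (-2)·f_1 from 2x_1x_2 - 30x_1 - 4x_2^3 + 2x_2^2 + 90x_2 → -30x_1 - 4x_2^3 - 2x_2^2 + 90x_2 + 60
  leading term x_1: no divisor's leading term divides it; move -30x_1 to the remainder.
  leading term x_2^3: no divisor's leading term divides it; move -4x_2^3 to the remainder.
  leading term x_2^2: no divisor's leading term divides it; move -2x_2^2 to the remainder.
  leading term x_2: no divisor's leading term divides it; move 90x_2 to the remainder.
  leading term 1: no divisor's leading term divides it; move 60 to the remainder.
  remainder -30x_1 - 4x_2^3 - 2x_2^2 + 90x_2 + 60 ≠ 0; add h_4 = -30x_1 - 4x_2^3 - 2x_2^2 + 90x_2 + 60 to the basis.

S(f_1,f_3): lcm = x_1x_2. S = -8/3x_1 + 2x_2^2 + 2x_2 - 68/3.
  leading term x_1: subtract (4/45)·h_4 from -8/3x_1 + 2x_2^2 + 2x_2 - 68/3 → 16/45x_2^3 + 98/45x_2^2 - 6x_2 - 28
  leading term x_2^3: no divisor's leading term divides it; move 16/45x_2^3 to the remainder.
  leading term x_2^2: no divisor's leading term divides it; move 98/45x_2^2 to the remainder.
  leading term x_2: no divisor's leading term divides it; move -6x_2 to the remainder.
  leading term 1: no divisor's leading term divides it; move -28 to the remainder.
  remainder 16/45x_2^3 + 98/45x_2^2 - 6x_2 - 28 ≠ 0; add h_5 = 16/45x_2^3 + 98/45x_2^2 - 6x_2 - 28 to the basis.

S(f_2,f_3): lcm = x_1^2x_2. S = -8/3x_1^2 + 22/3x_1 - 2x_2^2 - 30x_2.
  leading term x_1^2: subtract (4/3)·f_2 from -8/3x_1^2 + 22/3x_1 - 2x_2^2 - 30x_2 → 2x_1 - 2x_2^2 - 106/3x_2 - 80
  leading term x_1: subtract (-1/15)·h_4 from 2x_1 - 2x_2^2 - 106/3x_2 - 80 → -4/15x_2^3 - 32/15x_2^2 - 88/3x_2 - 76
  leading term x_2^3: subtract (-3/4)·h_5 from -4/15x_2^3 - 32/15x_2^2 - 88/3x_2 - 76 → -1/2x_2^2 - 203/6x_2 - 97
  leading term x_2^2: no divisor's leading term divides it; move -1/2x_2^2 to the remainder.
  leading term x_2: no divisor's leading term divides it; move -203/6x_2 to the remainder.
  leading term 1: no divisor's leading term divides it; move -97 to the remainder.
  remainder -1/2x_2^2 - 203/6x_2 - 97 ≠ 0; add h_6 = -1/2x_2^2 - 203/6x_2 - 97 to the basis.

S(f_1,h_4): lcm = x_1x_2. S = -2/15x_2^4 - 1/15x_2^3 + 5x_2^2 + 2x_2 - 30.
  leading term x_2^4: subtract (-3/8x_2)·h_5 from -2/15x_2^4 - 1/15x_2^3 + 5x_2^2 + 2x_2 - 30 → 3/4x_2^3 + 11/4x_2^2 - 17/2x_2 - 30
  leading term x_2^3: subtract (135/64)·h_5 from 3/4x_2^3 + 11/4x_2^2 - 17/2x_2 - 30 → -59/32x_2^2 + 133/32x_2 + 465/16
  leading term x_2^2: subtract (59/16)·h_6 from -59/32x_2^2 + 133/32x_2 + 465/16 → 1547/12x_2 + 1547/4
  leading term x_2: no divisor's leading term divides it; move 1547/12x_2 to the remainder.
  leading term 1: no divisor's leading term divides it; move 1547/4 to the remainder.
  remainder 1547/12x_2 + 1547/4 ≠ 0; add h_7 = 1547/12x_2 + 1547/4 to the basis.

The other S-polynomials (S(f_2,h_4), S(f_3,h_4), S(f_1,h_5), S(f_2,h_5), S(f_3,h_5), S(h_4,h_5), S(f_1,h_6), S(f_2,h_6), S(f_3,h_6), S(h_4,h_6), S(h_5,h_6), S(f_1,h_7), S(f_2,h_7), S(f_3,h_7), S(h_4,h_7), S(h_5,h_7), S(h_6,h_7)) all reduce to 0 modulo the current basis, so we have a Gröbner basis.
Inter-reduce: drop elements whose leading term is divisible by another's, tail-reduce, and make monic.
Reduced Gröbner basis: {x_1 + 4, x_2 + 3}.

Elimination: the polynomial x_2 + 3 lies in the elimination ideal for x_2, so x_2 ∈ {-3}. For each such x_2, the remaining basis elements (now univariate) give the rest of the solution.
  x_2 = -3: the earlier basis element becomes x_1 + 4 = 0, giving x_1 = -4 — point (-4, -3).
Substituting each solution back into the original system confirms all equations vanish.
Zero-dimensionality of the ideal guarantees finitely many solutions over ℂ.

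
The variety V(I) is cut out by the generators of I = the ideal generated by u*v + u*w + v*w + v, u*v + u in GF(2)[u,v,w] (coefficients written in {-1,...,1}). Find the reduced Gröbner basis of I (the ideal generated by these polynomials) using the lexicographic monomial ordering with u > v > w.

f_1 = u*v + u*w + v*w + v, LT = u*v.
f_2 = u*v + u, LT = u*v.

S(f_1,f_2): lcm = u*v. S = u*w + u + v*w + v.
  leading term u*w: no divisor's leading term divides it; move u*w to the remainder.
  leading term u: no divisor's leading term divides it; move u to the remainder.
  leading term v*w: no divisor's leading term divides it; move v*w to the remainder.
  leading term v: no divisor's leading term divides it; move v to the remainder.
  remainder u*w + u + v*w + v ≠ 0; add g_3 = u*w + u + v*w + v to the basis.

S(f_1,g_3): lcm = u*v*w. S = u*v + u*w**2 + v**2*w + v**2 + v*w**2 + v*w.
  leading term u*v: subtract (1)·f_1 from u*v + u*w**2 + v**2*w + v**2 + v*w**2 + v*w → u*w**2 + u*w + v**2*w + v**2 + v*w**2 + v
  leading term u*w**2: subtract (w)·g_3 from u*w**2 + u*w + v**2*w + v**2 + v*w**2 + v → v**2*w + v**2 + v*w + v
  leading term v**2*w: no divisor's leading term divides it; move v**2*w to the remainder.
  leading term v**2: no divisor's leading term divides it; move v**2 to the remainder.
  leading term v*w: no divisor's leading term divides it; move v*w to the remainder.
  leading term v: no divisor's leading term divides it; move v to the remainder.
  remainder v**2*w + v**2 + v*w + v ≠ 0; add g_4 = v**2*w + v**2 + v*w + v to the basis.

The other S-polynomials (S(f_2,g_3), S(f_1,g_4), S(f_2,g_4), S(g_3,g_4)) all reduce to 0 modulo the current basis, so we have a Gröbner basis.
Inter-reduce: drop elements whose leading term is divisible by another's, tail-reduce, and make monic.

G = {u*v + u, u*w + u + v*w + v, v**2*w + v**2 + v*w + v}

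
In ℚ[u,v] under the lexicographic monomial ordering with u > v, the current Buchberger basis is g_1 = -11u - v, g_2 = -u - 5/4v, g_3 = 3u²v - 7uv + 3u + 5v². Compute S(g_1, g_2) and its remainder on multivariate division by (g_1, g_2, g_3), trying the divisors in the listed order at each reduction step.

S(g_1, g_2) = -51/44v; remainder on division = -51/44v.

lcm(LM(g_1), LM(g_2)) = u.
S = (lcm/LT(g_1))·g_1 − (lcm/LT(g_2))·g_2 = -51/44v.
Reduce S modulo (g_1, g_2, g_3) in that order:
  leading term v: no divisor's leading term divides it; move -51/44v to the remainder.
The remainder -51/44v is nonzero, so it would be added as the next basis element.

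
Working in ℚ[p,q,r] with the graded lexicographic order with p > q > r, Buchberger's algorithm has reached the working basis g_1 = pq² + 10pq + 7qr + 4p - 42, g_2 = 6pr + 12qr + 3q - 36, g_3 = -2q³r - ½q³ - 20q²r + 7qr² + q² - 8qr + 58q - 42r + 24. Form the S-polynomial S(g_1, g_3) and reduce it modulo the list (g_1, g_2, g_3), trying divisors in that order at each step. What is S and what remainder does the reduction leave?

S(g_1, g_3) = -¼pq³ + 7/2pqr² + 7q²r² + ½pq² + 29pq - 21pr - 42qr + 12p; remainder on division = 0.

lcm(LM(g_1), LM(g_3)) = pq³r.
S = (lcm/LT(g_1))·g_1 − (lcm/LT(g_3))·g_3 = -¼pq³ + 7/2pqr² + 7q²r² + ½pq² + 29pq - 21pr - 42qr + 12p.
Reduce S modulo (g_1, g_2, g_3) in that order:
  leading term pq³: subtract (-¼q)·g_1 from -¼pq³ + 7/2pqr² + 7q²r² + ½pq² + 29pq - 21pr - 42qr + 12p → 7/2pqr² + 7q²r² + 3pq² + 7/4q²r + 30pq - 21pr - 42qr + 12p - 21/2q
  leading term pqr²: subtract (7/12qr)·g_2 from 7/2pqr² + 7q²r² + 3pq² + 7/4q²r + 30pq - 21pr - 42qr + 12p - 21/2q → 3pq² + 30pq - 21pr - 21qr + 12p - 21/2q
  leading term pq²: subtract (3)·g_1 from 3pq² + 30pq - 21pr - 21qr + 12p - 21/2q → -21pr - 42qr - 21/2q + 126
  leading term pr: subtract (-7/2)·g_2 from -21pr - 42qr - 21/2q + 126 → 0
The remainder is 0, so this S-polynomial contributes no new basis element.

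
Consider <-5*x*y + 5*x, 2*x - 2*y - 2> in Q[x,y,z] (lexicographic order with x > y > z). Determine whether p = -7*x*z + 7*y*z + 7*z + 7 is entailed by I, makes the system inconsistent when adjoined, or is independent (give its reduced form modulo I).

Adjoining -7*x*z + 7*y*z + 7*z + 7 makes the ideal the whole ring: the system is inconsistent.

First compute the reduced Gröbner basis of I by Buchberger's algorithm.
f_1 = -5*x*y + 5*x, LT = x*y.
f_2 = 2*x - 2*y - 2, LT = x.

S(f_1,f_2): lcm = x*y. S = -x + y**2 + y.
  reduce S modulo (f_1, f_2):
  remainder y**2 - 1 ≠ 0; add h_3 = y**2 - 1 to the basis.

The other S-polynomials (S(f_1,h_3), S(f_2,h_3)) all reduce to 0 modulo the current basis, so we have a Gröbner basis.
Inter-reduce: drop elements whose leading term is divisible by another's, tail-reduce, and make monic.
Reduced Gröbner basis: {x - y - 1, y**2 - 1}.
Label its elements g_1 = x - y - 1, g_2 = y**2 - 1.

Reduce p = -7*x*z + 7*y*z + 7*z + 7 modulo G:
  leading term x*z: subtract (-7*z)·g_1 from -7*x*z + 7*y*z + 7*z + 7 → 7
  leading term 1: no divisor's leading term divides it; move 7 to the remainder.
  normal form = 7.
The normal form is nonzero, so p ∉ I. Since p minus its normal form lies in I, I + (p) = I + (r) where r = 7; decide whether this ideal is the whole ring.
Here r = 7 is a nonzero constant, hence a unit: 1 ∈ I + (p), the Gröbner basis of I + (p) is {1}, and the enlarged system has no common solution — adjoining p is inconsistent.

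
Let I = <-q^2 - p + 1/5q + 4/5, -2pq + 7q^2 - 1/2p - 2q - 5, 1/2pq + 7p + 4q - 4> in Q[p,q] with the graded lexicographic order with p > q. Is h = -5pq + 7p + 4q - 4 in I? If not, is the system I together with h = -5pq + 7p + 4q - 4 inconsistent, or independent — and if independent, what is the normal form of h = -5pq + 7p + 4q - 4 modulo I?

-5pq + 7p + 4q - 4 lies in I (it reduces to 0).

First compute the reduced Gröbner basis of I by Buchberger's algorithm.
f_1 = -q^2 - p + 1/5q + 4/5, LT = q^2.
f_2 = -2pq + 7q^2 - 1/2p - 2q - 5, LT = pq.
f_3 = 1/2pq + 7p + 4q - 4, LT = pq.

S(f_1,f_2): lcm = pq^2. S = 7/2q^3 + p^2 - 9/20pq - q^2 - 4/5p - 5/2q.
  reduce S modulo (f_1, f_2, f_3):
  remainder p^2 + 229/16p + 57/40q - 57/40 ≠ 0; add k_4 = p^2 + 229/16p + 57/40q - 57/40 to the basis.

S(f_1,f_3): lcm = pq^2. S = p^2 - 71/5pq - 8q^2 - 4/5p + 8q.
  reduce S modulo (f_1, f_2, f_3, k_4):
  remainder 3691/80p + 1847/200q - 1847/200 ≠ 0; add k_5 = 3691/80p + 1847/200q - 1847/200 to the basis.

S(f_2,f_3): lcm = pq. S = -7/2q^2 - 55/4p - 7q + 21/2.
  reduce S modulo (f_1, f_2, f_3, k_4, k_5):
  remainder -20848/3691q + 20848/3691 ≠ 0; add k_6 = -20848/3691q + 20848/3691 to the basis.

The other S-polynomials (S(f_1,k_4), S(f_2,k_4), S(f_3,k_4), S(f_1,k_5), S(f_2,k_5), S(f_3,k_5), S(k_4,k_5), S(f_1,k_6), S(f_2,k_6), S(f_3,k_6), S(k_4,k_6), S(k_5,k_6)) all reduce to 0 modulo the current basis, so we have a Gröbner basis.
Inter-reduce: drop elements whose leading term is divisible by another's, tail-reduce, and make monic.
Reduced Gröbner basis: {p, q - 1}.
Label its elements g_1 = p, g_2 = q - 1.

Reduce h = -5pq + 7p + 4q - 4 modulo G:
  leading term pq: subtract (-5q)·g_1 from -5pq + 7p + 4q - 4 → 7p + 4q - 4
  leading term p: subtract (7)·g_1 from 7p + 4q - 4 → 4q - 4
  leading term q: subtract (4)·g_2 from 4q - 4 → 0
  normal form = 0.
Since the normal form is 0, h ∈ I.

The remainder on division by a Gröbner basis is unique — it is the normal form.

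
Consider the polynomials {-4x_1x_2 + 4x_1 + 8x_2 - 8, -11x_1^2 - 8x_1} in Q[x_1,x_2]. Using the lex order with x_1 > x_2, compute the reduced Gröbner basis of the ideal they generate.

G = {x_1^2 + 8/11x_1, x_2 - 1}

f_1 = -4x_1x_2 + 4x_1 + 8x_2 - 8, LT = x_1x_2.
f_2 = -11x_1^2 - 8x_1, LT = x_1^2.

S(f_1,f_2): lcm = x_1^2x_2. S = -x_1^2 - 30/11x_1x_2 + 2x_1.
  leading term x_1^2: subtract (1/11)·f_2 from -x_1^2 - 30/11x_1x_2 + 2x_1 → -30/11x_1x_2 + 30/11x_1
  leading term x_1x_2: subtract (15/22)·f_1 from -30/11x_1x_2 + 30/11x_1 → -60/11x_2 + 60/11
  leading term x_2: no divisor's leading term divides it; move -60/11x_2 to the remainder.
  leading term 1: no divisor's leading term divides it; move 60/11 to the remainder.
  remainder -60/11x_2 + 60/11 ≠ 0; add g_3 = -60/11x_2 + 60/11 to the basis.

S(f_1,g_3): lcm = x_1x_2. S = -2x_2 + 2.
  leading term x_2: subtract (11/30)·g_3 from -2x_2 + 2 → 0
  remainder 0.

S(f_2,g_3): leading monomials are coprime, so the S-polynomial reduces to 0 (Buchberger's first criterion).
Every S-polynomial of the final basis reduces to 0, so we have a Gröbner basis.
Inter-reduce: drop elements whose leading term is divisible by another's, tail-reduce, and make monic.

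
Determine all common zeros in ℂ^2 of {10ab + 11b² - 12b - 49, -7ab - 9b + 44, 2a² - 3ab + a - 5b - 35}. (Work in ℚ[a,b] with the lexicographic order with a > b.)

{(5, 1)}

Compute a lex Gröbner basis by Buchberger's algorithm.
f_1 = 10ab + 11b² - 12b - 49, LT = ab.
f_2 = -7ab - 9b + 44, LT = ab.
f_3 = 2a² - 3ab + a - 5b - 35, LT = a².

S(f_1,f_2): lcm = ab. S = 11/10b² - 87/35b + 97/70.
  leading term b²: no divisor's leading term divides it; move 11/10b² to the remainder.
  leading term b: no divisor's leading term divides it; move -87/35b to the remainder.
  leading term 1: no divisor's leading term divides it; move 97/70 to the remainder.
  remainder 11/10b² - 87/35b + 97/70 ≠ 0; add h_4 = 11/10b² - 87/35b + 97/70 to the basis.

S(f_1,f_3): lcm = a²b. S = 13/5ab² - 17/10ab - 49/10a + 5/2b² + 35/2b.
  leading term ab²: subtract (13/50b)·f_1 from 13/5ab² - 17/10ab - 49/10a + 5/2b² + 35/2b → -17/10ab - 49/10a - 143/50b³ + 281/50b² + 756/25b
  leading term ab: subtract (-17/100)·f_1 from -17/10ab - 49/10a - 143/50b³ + 281/50b² + 756/25b → -49/10a - 143/50b³ + 749/100b² + 141/5b - 833/100
  leading term a: no divisor's leading term divides it; move -49/10a to the remainder.
  leading term b³: subtract (-13/5b)·h_4 from -143/50b³ + 749/100b² + 141/5b - 833/100 → 719/700b² + 11131/350b - 833/100
  leading term b²: subtract (719/770)·h_4 from 719/700b² + 11131/350b - 833/100 → 91964/2695b - 51873/5390
  leading term b: no divisor's leading term divides it; move 91964/2695b to the remainder.
  leading term 1: no divisor's leading term divides it; move -51873/5390 to the remainder.
  remainder -49/10a + 91964/2695b - 51873/5390 ≠ 0; add h_5 = -49/10a + 91964/2695b - 51873/5390 to the basis.

S(f_2,f_3): lcm = a²b. S = 3/2ab² + 11/14ab - 44/7a + 5/2b² + 35/2b.
  leading term ab²: subtract (3/20b)·f_1 from 3/2ab² + 11/14ab - 44/7a + 5/2b² + 35/2b → 11/14ab - 44/7a - 33/20b³ + 43/10b² + 497/20b
  leading term ab: subtract (11/140)·f_1 from 11/14ab - 44/7a - 33/20b³ + 43/10b² + 497/20b → -44/7a - 33/20b³ + 481/140b² + 3611/140b + 77/20
  leading term a: subtract (440/343)·h_5 from -44/7a - 33/20b³ + 481/140b² + 3611/140b + 77/20 → -33/20b³ + 481/140b² - 6044229/336140b + 5443979/336140
  leading term b³: subtract (-3/2b)·h_4 from -33/20b³ + 481/140b² - 6044229/336140b + 5443979/336140 → -41/140b² - 2672769/168070b + 5443979/336140
  leading term b²: subtract (-41/154)·h_4 from -41/140b² - 2672769/168070b + 5443979/336140 → -3062394/184877b + 3062394/184877
  leading term b: no divisor's leading term divides it; move -3062394/184877b to the remainder.
  leading term 1: no divisor's leading term divides it; move 3062394/184877 to the remainder.
  remainder -3062394/184877b + 3062394/184877 ≠ 0; add h_6 = -3062394/184877b + 3062394/184877 to the basis.

S(f_1,h_4): lcm = ab². S = 174/77ab - 97/77a + 11/10b³ - 6/5b² - 49/10b.
  leading term ab: subtract (87/385)·f_1 from 174/77ab - 97/77a + 11/10b³ - 6/5b² - 49/10b → -97/77a + 11/10b³ - 129/35b² - 337/154b + 609/55
  leading term a: subtract (970/3773)·h_5 from -97/77a + 11/10b³ - 129/35b² - 337/154b + 609/55 → 11/10b³ - 129/35b² - 44582539/4067294b + 137748498/10168235
  leading term b³: subtract (b)·h_4 from 11/10b³ - 129/35b² - 44582539/4067294b + 137748498/10168235 → -6/5b² - 125546616/10168235b + 137748498/10168235
  leading term b²: subtract (-12/11)·h_4 from -6/5b² - 125546616/10168235b + 137748498/10168235 → -30623940/2033647b + 30623940/2033647
  leading term b: subtract (10/11)·h_6 from -30623940/2033647b + 30623940/2033647 → 0
  remainder 0.

S(f_2,h_4): lcm = ab². S = 174/77ab - 97/77a + 9/7b² - 44/7b.
  leading term ab: subtract (87/385)·f_1 from 174/77ab - 97/77a + 9/7b² - 44/7b → -97/77a - 6/5b² - 1376/385b + 609/55
  leading term a: subtract (970/3773)·h_5 from -97/77a - 6/5b² - 1376/385b + 609/55 → -6/5b² - 125546616/10168235b + 137748498/10168235
  leading term b²: subtract (-12/11)·h_4 from -6/5b² - 125546616/10168235b + 137748498/10168235 → -30623940/2033647b + 30623940/2033647
  leading term b: subtract (10/11)·h_6 from -30623940/2033647b + 30623940/2033647 → 0
  remainder 0.

S(f_3,h_4): leading monomials are coprime, so the S-polynomial reduces to 0 (Buchberger's first criterion).
S(f_1,h_5): lcm = ab. S = 2129801/264110b² - 417831/132055b - 49/10.
  leading term b²: subtract (2129801/290521)·h_4 from 2129801/264110b² - 417831/132055b - 49/10 → 30623940/2033647b - 30623940/2033647
  leading term b: subtract (-10/11)·h_6 from 30623940/2033647b - 30623940/2033647 → 0
  remainder 0.

S(f_2,h_5): lcm = ab. S = 183928/26411b² - 17916/26411b - 44/7.
  leading term b²: subtract (1839280/290521)·h_4 from 183928/26411b² - 17916/26411b - 44/7 → 30623940/2033647b - 30623940/2033647
  leading term b: subtract (-10/11)·h_6 from 30623940/2033647b - 30623940/2033647 → 0
  remainder 0.

S(f_3,h_5): lcm = a². S = 288623/52822ab - 77335/52822a - 5/2b - 35/2.
  leading term ab: subtract (288623/528220)·f_1 from 288623/52822ab - 77335/52822a - 5/2b - 35/2 → -77335/52822a - 288623/48020b² + 1071463/264110b + 99973/10780
  leading term a: subtract (386675/1294139)·h_5 from -77335/52822a - 288623/48020b² + 1071463/264110b + 99973/10780 → -288623/48020b² - 42821950107/6975409210b + 169494942797/13950818420
  leading term b²: subtract (-288623/52822)·h_4 from -288623/48020b² - 42821950107/6975409210b + 169494942797/13950818420 → -13756273848/697540921b + 13756273848/697540921
  leading term b: subtract (4492/3773)·h_6 from -13756273848/697540921b + 13756273848/697540921 → 0
  remainder 0.

S(h_4,h_5): leading monomials are coprime, so the S-polynomial reduces to 0 (Buchberger's first criterion).
S(f_1,h_6): lcm = ab. S = a + 11/10b² - 6/5b - 49/10.
  leading term a: subtract (-10/49)·h_5 from a + 11/10b² - 6/5b - 49/10 → 11/10b² + 761174/132055b - 1812869/264110
  leading term b²: subtract (1)·h_4 from 11/10b² + 761174/132055b - 1812869/264110 → 217885/26411b - 217885/26411
  leading term b: subtract (-1525195/3062394)·h_6 from 217885/26411b - 217885/26411 → 0
  remainder 0.

S(f_2,h_6): lcm = ab. S = a + 9/7b - 44/7.
  leading term a: subtract (-10/49)·h_5 from a + 9/7b - 44/7 → 217885/26411b - 217885/26411
  leading term b: subtract (-1525195/3062394)·h_6 from 217885/26411b - 217885/26411 → 0
  remainder 0.

S(f_3,h_6): leading monomials are coprime, so the S-polynomial reduces to 0 (Buchberger's first criterion).
S(h_4,h_6): lcm = b². S = -97/77b + 97/77.
  leading term b: subtract (232897/3062394)·h_6 from -97/77b + 97/77 → 0
  remainder 0.

S(h_5,h_6): leading monomials are coprime, so the S-polynomial reduces to 0 (Buchberger's first criterion).
Every S-polynomial of the final basis reduces to 0, so we have a Gröbner basis.
Inter-reduce: drop elements whose leading term is divisible by another's, tail-reduce, and make monic.
Reduced Gröbner basis: {a - 5, b - 1}.

The lex basis is triangular: the last element involves only b. Solving b - 1 = 0 gives b ∈ {1}; substituting each value into the earlier elements determines the remaining variables.
  b = 1: the earlier basis element becomes a - 5 = 0, giving a = 5 — point (5, 1).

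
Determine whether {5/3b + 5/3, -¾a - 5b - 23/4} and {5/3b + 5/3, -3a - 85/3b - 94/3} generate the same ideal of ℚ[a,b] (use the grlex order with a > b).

Since reduced Gröbner bases are canonical representatives of ideals under a given ordering, it suffices to compute and compare them.
Buchberger on the first generating set:
f_1 = 5/3b + 5/3, LT = b.
f_2 = -¾a - 5b - 23/4, LT = a.

The S-polynomials (S(f_1,f_2)) all reduce to 0 modulo the current basis, so we have a Gröbner basis.
Inter-reduce: drop elements whose leading term is divisible by another's, tail-reduce, and make monic.
Reduced Gröbner basis: {a + 1, b + 1}.

Buchberger on the second generating set:
h_1 = 5/3b + 5/3, LT = b.
h_2 = -3a - 85/3b - 94/3, LT = a.

The S-polynomials (S(h_1,h_2)) all reduce to 0 modulo the current basis, so we have a Gröbner basis.
Inter-reduce: drop elements whose leading term is divisible by another's, tail-reduce, and make monic.
Reduced Gröbner basis: {a + 1, b + 1}.

These coincide, so the ideals are equal.

Yes, the ideals are equal.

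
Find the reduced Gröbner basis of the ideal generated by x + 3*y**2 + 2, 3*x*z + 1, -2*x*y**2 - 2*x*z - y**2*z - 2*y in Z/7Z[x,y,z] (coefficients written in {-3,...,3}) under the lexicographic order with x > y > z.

f_1 = x + 3*y**2 + 2, LT = x.
f_2 = 3*x*z + 1, LT = x*z.
f_3 = -2*x*y**2 - 2*x*z - y**2*z - 2*y, LT = x*y**2.

S(f_1,f_2): lcm = x*z. S = 3*y**2*z + 2*z + 2.
  reduce S modulo (f_1, f_2, f_3):
  remainder 3*y**2*z + 2*z + 2 ≠ 0; add g_4 = 3*y**2*z + 2*z + 2 to the basis.

S(f_1,f_3): lcm = x*y**2. S = -x*z + 3*y**4 + 3*y**2*z + 2*y**2 - y.
  reduce S modulo (f_1, f_2, f_3, g_4):
  remainder 3*y**4 + 2*y**2 - y - 2*z + 3 ≠ 0; add g_5 = 3*y**4 + 2*y**2 - y - 2*z + 3 to the basis.

S(f_2,f_3): lcm = x*y**2*z. S = -x*z**2 + 3*y**2*z**2 - 2*y**2 - y*z.
  reduce S modulo (f_1, f_2, f_3, g_4, g_5):
  remainder -2*y**2 - y*z - 2*z**2 + 3*z ≠ 0; add g_6 = -2*y**2 - y*z - 2*z**2 + 3*z to the basis.

S(g_4,g_6): lcm = y**2*z. S = 3*y*z**2 - z**3 - 2*z**2 + 3*z + 3.
  reduce S modulo (f_1, f_2, f_3, g_4, g_5, g_6):
  remainder 3*y*z**2 - z**3 - 2*z**2 + 3*z + 3 ≠ 0; add g_7 = 3*y*z**2 - z**3 - 2*z**2 + 3*z + 3 to the basis.

S(g_4,g_7): lcm = y**2*z**2. S = -2*y*z**3 + 3*y*z**2 - y*z - y + 3*z**2 + 3*z.
  reduce S modulo (f_1, f_2, f_3, g_4, g_5, g_6, g_7):
  remainder -y*z - y - 3*z**4 + 2*z**3 + 2*z - 3 ≠ 0; add g_8 = -y*z - y - 3*z**4 + 2*z**3 + 2*z - 3 to the basis.

S(g_4,g_8): lcm = y**2*z. S = -y**2 - 3*y*z**4 + 2*y*z**3 + 2*y*z - 3*y + 3*z + 3.
  reduce S modulo (f_1, f_2, f_3, g_4, g_5, g_6, g_7, g_8):
  remainder -2*y - z**5 - 3*z**4 + 2*z**2 + z - 1 ≠ 0; add g_9 = -2*y - z**5 - 3*z**4 + 2*z**2 + z - 1 to the basis.

S(g_4,g_9): lcm = y**2*z. S = 3*y*z**6 + 2*y*z**5 + y*z**3 - 3*y*z**2 + 3*y*z + 3*z + 3.
  reduce S modulo (f_1, f_2, f_3, g_4, g_5, g_6, g_7, g_8, g_9):
  remainder z**7 - 2*z**6 + z**5 - z**4 - z**3 + z**2 - z + 2 ≠ 0; add g_10 = z**7 - 2*z**6 + z**5 - z**4 - z**3 + z**2 - z + 2 to the basis.

S(g_5,g_9): lcm = y**4. S = 3*y**3*z**5 + 2*y**3*z**4 + y**3*z**2 - 3*y**3*z + 3*y**3 + 3*y**2 + 2*y - 3*z + 1.
  reduce S modulo (f_1, f_2, f_3, g_4, g_5, g_6, g_7, g_8, g_9, g_10):
  remainder -3*z**6 + 2*z**5 + 2*z**4 + z**3 + 2*z**2 + 2*z + 1 ≠ 0; add g_11 = -3*z**6 + 2*z**5 + 2*z**4 + z**3 + 2*z**2 + 2*z + 1 to the basis.

The other S-polynomials (S(f_1,g_4), S(f_2,g_4), S(f_3,g_4), S(f_1,g_5), S(f_2,g_5), S(f_3,g_5), S(g_4,g_5), S(f_1,g_6), S(f_2,g_6), S(f_3,g_6), S(g_5,g_6), S(f_1,g_7), S(f_2,g_7), S(f_3,g_7), S(g_5,g_7), S(g_6,g_7), S(f_1,g_8), S(f_2,g_8), S(f_3,g_8), S(g_5,g_8), S(g_6,g_8), S(g_7,g_8), S(f_1,g_9), S(f_2,g_9), S(f_3,g_9), S(g_6,g_9), S(g_7,g_9), S(g_8,g_9), S(f_1,g_10), S(f_2,g_10), S(f_3,g_10), S(g_4,g_10), S(g_5,g_10), S(g_6,g_10), S(g_7,g_10), S(g_8,g_10), S(g_9,g_10), S(f_1,g_11), S(f_2,g_11), S(f_3,g_11), S(g_4,g_11), S(g_5,g_11), S(g_6,g_11), S(g_7,g_11), S(g_8,g_11), S(g_9,g_11), S(g_10,g_11)) all reduce to 0 modulo the current basis, so we have a Gröbner basis.
Inter-reduce: drop elements whose leading term is divisible by another's, tail-reduce, and make monic.

G = {x + z**5 - 3*z**4 - 3*z**3 + 2*z**2 - 3*z - 3, y - 3*z**5 - 2*z**4 - z**2 + 3*z - 3, z**6 - 3*z**5 - 3*z**4 + 2*z**3 - 3*z**2 - 3*z + 2}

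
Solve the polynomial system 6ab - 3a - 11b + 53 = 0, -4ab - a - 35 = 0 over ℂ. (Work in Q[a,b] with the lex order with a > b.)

Compute a lex Gröbner basis by Buchberger's algorithm.
f_1 = 6ab - 3a - 11b + 53, LT = ab.
f_2 = -4ab - a - 35, LT = ab.

S(f_1,f_2): lcm = ab. S = -3/4a - 11/6b + 1/12.
  leading term a: no divisor's leading term divides it; move -3/4a to the remainder.
  leading term b: no divisor's leading term divides it; move -11/6b to the remainder.
  leading term 1: no divisor's leading term divides it; move 1/12 to the remainder.
  remainder -3/4a - 11/6b + 1/12 ≠ 0; add h_3 = -3/4a - 11/6b + 1/12 to the basis.

S(f_1,h_3): lcm = ab. S = -1/2a - 22/9b^2 - 31/18b + 53/6.
  leading term a: subtract (2/3)·h_3 from -1/2a - 22/9b^2 - 31/18b + 53/6 → -22/9b^2 - 1/2b + 79/9
  leading term b^2: no divisor's leading term divides it; move -22/9b^2 to the remainder.
  leading term b: no divisor's leading term divides it; move -1/2b to the remainder.
  leading term 1: no divisor's leading term divides it; move 79/9 to the remainder.
  remainder -22/9b^2 - 1/2b + 79/9 ≠ 0; add h_4 = -22/9b^2 - 1/2b + 79/9 to the basis.

S(f_2,h_3): lcm = ab. S = 1/4a - 22/9b^2 + 1/9b + 35/4.
  leading term a: subtract (-1/3)·h_3 from 1/4a - 22/9b^2 + 1/9b + 35/4 → -22/9b^2 - 1/2b + 79/9
  leading term b^2: subtract (1)·h_4 from -22/9b^2 - 1/2b + 79/9 → 0
  remainder 0.

S(f_1,h_4): lcm = ab^2. S = -31/44ab + 79/22a - 11/6b^2 + 53/6b.
  leading term ab: subtract (-31/264)·f_1 from -31/44ab + 79/22a - 11/6b^2 + 53/6b → 285/88a - 11/6b^2 + 181/24b + 1643/264
  leading term a: subtract (-95/22)·h_3 from 285/88a - 11/6b^2 + 181/24b + 1643/264 → -11/6b^2 - 3/8b + 79/12
  leading term b^2: subtract (3/4)·h_4 from -11/6b^2 - 3/8b + 79/12 → 0
  remainder 0.

S(f_2,h_4): lcm = ab^2. S = 1/22ab + 79/22a + 35/4b.
  leading term ab: subtract (1/132)·f_1 from 1/22ab + 79/22a + 35/4b → 159/44a + 53/6b - 53/132
  leading term a: subtract (-53/11)·h_3 from 159/44a + 53/6b - 53/132 → 0
  remainder 0.

S(h_3,h_4): leading monomials are coprime, so the S-polynomial reduces to 0 (Buchberger's first criterion).
Every S-polynomial of the final basis reduces to 0, so we have a Gröbner basis.
Inter-reduce: drop elements whose leading term is divisible by another's, tail-reduce, and make monic.
Reduced Gröbner basis: {a + 22/9b - 1/9, b^2 + 9/44b - 79/22}.

Elimination: the polynomial b^2 + 9/44b - 79/22 lies in the elimination ideal for b, so b ∈ {-2, 79/44}. For each such b, the remaining basis elements (now univariate) give the rest of the solution.
  b = -2: the earlier basis element becomes a - 5 = 0, giving a = 5 — point (5, -2).
  b = 79/44: the earlier basis element becomes a + 77/18 = 0, giving a = -77/18 — point (-77/18, 79/44).

{(5, -2), (-77/18, 79/44)}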